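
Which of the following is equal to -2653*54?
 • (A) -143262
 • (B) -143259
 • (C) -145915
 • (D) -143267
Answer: A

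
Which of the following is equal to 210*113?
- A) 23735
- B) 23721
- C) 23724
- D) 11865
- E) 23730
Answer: E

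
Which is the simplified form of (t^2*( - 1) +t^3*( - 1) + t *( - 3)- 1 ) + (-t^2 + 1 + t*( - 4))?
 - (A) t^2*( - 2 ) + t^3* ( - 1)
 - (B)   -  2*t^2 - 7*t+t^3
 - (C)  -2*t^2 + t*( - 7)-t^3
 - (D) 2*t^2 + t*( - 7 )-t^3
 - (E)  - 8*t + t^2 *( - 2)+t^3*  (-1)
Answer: C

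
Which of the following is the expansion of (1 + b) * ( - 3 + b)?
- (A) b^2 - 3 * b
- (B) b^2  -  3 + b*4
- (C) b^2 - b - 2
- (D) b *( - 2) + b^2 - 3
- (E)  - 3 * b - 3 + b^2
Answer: D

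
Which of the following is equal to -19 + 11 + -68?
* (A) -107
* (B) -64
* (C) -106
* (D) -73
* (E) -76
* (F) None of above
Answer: E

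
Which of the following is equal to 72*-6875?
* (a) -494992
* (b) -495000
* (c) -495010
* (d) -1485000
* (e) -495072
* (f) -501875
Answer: b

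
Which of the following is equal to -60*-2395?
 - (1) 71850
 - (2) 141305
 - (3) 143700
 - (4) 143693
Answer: 3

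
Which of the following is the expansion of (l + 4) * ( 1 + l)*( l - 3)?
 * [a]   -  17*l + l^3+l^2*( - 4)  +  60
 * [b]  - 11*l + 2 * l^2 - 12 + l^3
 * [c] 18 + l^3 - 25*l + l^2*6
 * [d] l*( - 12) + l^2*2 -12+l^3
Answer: b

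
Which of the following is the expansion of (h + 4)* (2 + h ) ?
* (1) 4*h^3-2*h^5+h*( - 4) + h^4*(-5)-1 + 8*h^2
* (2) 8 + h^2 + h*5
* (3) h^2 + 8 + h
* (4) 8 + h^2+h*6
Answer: 4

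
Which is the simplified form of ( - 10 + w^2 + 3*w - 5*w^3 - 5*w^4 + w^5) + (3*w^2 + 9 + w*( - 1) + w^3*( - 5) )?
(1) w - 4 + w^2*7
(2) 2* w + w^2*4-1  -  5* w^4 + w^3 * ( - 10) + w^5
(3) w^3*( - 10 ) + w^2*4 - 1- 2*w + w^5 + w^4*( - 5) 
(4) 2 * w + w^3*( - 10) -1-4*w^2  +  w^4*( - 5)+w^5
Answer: 2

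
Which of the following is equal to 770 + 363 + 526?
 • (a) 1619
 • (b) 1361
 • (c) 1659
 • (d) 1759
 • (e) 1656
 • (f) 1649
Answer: c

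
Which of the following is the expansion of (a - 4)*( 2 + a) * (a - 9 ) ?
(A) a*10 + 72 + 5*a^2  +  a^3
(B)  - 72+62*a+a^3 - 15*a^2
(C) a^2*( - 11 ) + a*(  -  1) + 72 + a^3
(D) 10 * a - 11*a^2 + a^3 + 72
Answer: D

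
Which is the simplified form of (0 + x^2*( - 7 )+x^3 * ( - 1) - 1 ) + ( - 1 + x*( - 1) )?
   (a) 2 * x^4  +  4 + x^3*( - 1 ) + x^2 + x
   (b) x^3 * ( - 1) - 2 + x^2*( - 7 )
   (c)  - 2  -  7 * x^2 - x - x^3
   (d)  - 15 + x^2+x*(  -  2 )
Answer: c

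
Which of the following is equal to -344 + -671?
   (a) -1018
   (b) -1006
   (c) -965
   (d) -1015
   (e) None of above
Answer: d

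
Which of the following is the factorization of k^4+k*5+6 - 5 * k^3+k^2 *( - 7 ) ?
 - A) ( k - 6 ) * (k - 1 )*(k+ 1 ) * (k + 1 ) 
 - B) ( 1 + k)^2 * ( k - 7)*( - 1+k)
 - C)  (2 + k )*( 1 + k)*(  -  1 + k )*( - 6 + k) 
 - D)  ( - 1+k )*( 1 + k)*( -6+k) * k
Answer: A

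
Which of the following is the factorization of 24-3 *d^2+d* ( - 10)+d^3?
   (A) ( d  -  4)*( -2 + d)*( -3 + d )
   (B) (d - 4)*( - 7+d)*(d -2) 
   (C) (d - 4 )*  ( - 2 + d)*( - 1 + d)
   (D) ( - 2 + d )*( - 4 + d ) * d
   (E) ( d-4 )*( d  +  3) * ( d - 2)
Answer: E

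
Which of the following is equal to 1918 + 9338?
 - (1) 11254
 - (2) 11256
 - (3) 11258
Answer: 2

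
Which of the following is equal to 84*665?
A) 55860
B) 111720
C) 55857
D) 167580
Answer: A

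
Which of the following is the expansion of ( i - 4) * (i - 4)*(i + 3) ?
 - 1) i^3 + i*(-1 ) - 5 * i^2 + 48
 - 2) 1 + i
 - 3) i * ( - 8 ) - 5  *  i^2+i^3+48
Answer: 3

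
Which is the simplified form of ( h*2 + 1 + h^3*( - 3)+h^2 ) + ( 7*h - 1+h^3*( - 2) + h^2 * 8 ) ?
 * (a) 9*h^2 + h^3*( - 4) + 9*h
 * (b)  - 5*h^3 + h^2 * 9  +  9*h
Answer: b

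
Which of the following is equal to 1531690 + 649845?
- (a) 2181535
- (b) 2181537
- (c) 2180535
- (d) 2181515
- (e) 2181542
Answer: a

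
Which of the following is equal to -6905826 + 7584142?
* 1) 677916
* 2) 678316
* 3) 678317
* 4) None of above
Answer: 2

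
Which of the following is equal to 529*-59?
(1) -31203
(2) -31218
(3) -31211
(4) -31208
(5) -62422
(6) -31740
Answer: 3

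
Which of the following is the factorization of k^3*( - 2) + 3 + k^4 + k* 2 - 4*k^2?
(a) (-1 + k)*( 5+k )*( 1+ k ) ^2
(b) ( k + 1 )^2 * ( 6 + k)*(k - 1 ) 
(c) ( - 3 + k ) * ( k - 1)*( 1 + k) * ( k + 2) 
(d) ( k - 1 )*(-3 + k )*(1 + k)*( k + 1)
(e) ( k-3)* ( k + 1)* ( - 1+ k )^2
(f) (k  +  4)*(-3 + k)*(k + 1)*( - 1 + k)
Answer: d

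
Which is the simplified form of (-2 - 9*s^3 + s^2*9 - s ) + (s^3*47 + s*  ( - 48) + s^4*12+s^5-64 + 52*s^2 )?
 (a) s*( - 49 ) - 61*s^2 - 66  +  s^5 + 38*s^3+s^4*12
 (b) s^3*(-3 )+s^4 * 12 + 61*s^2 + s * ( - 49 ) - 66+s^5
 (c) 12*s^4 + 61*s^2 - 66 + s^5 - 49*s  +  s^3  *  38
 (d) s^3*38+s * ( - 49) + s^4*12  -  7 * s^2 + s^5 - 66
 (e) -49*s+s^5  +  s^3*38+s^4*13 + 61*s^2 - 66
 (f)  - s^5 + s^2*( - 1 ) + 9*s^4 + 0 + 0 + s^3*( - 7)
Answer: c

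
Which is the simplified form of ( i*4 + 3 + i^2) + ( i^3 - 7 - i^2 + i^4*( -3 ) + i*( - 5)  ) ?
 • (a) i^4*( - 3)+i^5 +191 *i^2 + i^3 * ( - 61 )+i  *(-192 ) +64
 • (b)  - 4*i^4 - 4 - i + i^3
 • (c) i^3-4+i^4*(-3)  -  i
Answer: c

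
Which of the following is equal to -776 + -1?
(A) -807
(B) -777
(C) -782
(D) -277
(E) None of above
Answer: B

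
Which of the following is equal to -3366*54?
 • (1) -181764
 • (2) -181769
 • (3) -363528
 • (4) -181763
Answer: 1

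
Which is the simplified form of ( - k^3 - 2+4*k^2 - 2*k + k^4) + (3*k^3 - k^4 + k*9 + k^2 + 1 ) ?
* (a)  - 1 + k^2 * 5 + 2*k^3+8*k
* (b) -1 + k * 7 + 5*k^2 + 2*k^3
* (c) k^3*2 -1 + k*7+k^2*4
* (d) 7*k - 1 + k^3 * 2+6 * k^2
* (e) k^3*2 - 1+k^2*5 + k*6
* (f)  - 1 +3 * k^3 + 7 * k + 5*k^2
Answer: b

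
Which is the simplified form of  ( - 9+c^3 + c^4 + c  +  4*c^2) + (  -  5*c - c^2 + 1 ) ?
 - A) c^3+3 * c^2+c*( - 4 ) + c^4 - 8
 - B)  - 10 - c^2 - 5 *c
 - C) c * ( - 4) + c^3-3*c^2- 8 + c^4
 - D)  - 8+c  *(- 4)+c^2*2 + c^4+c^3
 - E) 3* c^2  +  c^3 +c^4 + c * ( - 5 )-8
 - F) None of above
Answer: A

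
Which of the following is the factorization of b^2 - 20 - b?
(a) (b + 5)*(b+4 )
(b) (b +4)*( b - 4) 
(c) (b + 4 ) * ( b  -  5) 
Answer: c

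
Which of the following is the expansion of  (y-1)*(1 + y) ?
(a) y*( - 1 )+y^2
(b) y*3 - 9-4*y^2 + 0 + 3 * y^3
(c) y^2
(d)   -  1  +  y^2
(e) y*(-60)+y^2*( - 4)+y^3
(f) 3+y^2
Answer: d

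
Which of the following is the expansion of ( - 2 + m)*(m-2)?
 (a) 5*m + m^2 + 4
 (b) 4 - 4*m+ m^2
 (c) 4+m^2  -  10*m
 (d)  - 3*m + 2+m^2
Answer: b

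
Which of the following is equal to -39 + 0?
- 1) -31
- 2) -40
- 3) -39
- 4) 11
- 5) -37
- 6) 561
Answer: 3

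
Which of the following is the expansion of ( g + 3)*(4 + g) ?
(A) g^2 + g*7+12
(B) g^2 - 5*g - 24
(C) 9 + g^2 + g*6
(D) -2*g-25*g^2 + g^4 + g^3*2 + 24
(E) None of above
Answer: A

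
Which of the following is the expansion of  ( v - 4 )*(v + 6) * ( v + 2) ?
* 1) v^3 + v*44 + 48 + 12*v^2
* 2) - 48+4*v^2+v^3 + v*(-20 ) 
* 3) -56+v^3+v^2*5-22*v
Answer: 2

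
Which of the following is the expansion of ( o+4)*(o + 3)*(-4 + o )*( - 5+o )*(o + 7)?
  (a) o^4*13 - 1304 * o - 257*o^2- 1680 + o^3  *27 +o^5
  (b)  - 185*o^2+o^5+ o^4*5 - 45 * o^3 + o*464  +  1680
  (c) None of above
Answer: b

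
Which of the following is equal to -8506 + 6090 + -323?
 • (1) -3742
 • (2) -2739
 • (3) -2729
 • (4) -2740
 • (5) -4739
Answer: 2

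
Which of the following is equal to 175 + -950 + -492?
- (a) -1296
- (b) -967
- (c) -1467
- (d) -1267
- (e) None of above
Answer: d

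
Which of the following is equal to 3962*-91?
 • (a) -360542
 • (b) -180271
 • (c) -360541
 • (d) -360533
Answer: a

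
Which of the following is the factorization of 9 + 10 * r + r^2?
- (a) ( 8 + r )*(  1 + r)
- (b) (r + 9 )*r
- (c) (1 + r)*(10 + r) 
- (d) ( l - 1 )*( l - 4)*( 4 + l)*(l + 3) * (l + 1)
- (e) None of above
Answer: e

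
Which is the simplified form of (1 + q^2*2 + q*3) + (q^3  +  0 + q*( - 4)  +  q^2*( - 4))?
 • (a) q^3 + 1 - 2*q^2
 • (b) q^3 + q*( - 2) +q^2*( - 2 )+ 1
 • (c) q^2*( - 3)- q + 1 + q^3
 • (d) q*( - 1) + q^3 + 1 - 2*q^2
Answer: d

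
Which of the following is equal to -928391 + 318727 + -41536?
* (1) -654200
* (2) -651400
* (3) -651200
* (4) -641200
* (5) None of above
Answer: 3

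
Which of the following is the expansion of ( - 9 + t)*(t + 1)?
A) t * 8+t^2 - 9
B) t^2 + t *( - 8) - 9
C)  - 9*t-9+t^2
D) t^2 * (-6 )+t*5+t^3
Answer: B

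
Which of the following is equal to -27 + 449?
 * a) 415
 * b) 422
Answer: b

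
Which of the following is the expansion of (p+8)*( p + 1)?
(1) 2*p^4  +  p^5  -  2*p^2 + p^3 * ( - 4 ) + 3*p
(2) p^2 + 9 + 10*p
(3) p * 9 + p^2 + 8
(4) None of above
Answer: 3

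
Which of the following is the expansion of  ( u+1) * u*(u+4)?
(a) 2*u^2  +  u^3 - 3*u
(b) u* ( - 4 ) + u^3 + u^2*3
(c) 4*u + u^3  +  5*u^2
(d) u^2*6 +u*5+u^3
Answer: c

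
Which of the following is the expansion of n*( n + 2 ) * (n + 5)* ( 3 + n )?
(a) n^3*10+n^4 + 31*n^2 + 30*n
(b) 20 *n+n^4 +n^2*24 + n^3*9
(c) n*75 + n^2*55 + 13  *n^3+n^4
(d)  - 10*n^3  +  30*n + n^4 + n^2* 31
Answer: a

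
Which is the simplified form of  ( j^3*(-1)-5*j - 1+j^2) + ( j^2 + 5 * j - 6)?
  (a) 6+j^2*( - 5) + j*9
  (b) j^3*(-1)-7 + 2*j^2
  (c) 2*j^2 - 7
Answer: b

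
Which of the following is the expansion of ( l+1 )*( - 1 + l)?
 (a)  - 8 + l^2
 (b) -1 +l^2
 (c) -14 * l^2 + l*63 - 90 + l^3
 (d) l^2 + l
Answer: b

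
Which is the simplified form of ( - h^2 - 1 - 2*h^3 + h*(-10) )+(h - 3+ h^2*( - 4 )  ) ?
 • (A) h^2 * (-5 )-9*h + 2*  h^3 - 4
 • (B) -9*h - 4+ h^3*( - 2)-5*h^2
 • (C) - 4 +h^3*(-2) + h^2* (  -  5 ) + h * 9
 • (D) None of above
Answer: B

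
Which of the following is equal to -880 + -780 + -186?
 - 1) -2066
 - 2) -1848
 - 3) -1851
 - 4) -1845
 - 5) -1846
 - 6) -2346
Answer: 5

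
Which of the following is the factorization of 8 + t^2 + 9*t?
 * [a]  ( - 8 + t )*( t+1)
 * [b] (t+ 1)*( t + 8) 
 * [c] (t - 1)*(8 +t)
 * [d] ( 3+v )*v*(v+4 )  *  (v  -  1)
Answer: b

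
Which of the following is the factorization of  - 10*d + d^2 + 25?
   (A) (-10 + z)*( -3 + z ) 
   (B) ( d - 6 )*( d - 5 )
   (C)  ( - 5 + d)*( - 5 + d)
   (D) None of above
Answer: C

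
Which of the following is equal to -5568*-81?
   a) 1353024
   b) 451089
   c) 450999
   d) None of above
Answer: d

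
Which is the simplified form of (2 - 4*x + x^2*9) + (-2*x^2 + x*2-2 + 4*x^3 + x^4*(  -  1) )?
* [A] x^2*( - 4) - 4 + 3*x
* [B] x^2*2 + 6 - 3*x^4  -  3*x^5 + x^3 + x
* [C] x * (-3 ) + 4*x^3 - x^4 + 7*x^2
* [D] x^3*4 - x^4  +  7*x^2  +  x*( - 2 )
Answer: D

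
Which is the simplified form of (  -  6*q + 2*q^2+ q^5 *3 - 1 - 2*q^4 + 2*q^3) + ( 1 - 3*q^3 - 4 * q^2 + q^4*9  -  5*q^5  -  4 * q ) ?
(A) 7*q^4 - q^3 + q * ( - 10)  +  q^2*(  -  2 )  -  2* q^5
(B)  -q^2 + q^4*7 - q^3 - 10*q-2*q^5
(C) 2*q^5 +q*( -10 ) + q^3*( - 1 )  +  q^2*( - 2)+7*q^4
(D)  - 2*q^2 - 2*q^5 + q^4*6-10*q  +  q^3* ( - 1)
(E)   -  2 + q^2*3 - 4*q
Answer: A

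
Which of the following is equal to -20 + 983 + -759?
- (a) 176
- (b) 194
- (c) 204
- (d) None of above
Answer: c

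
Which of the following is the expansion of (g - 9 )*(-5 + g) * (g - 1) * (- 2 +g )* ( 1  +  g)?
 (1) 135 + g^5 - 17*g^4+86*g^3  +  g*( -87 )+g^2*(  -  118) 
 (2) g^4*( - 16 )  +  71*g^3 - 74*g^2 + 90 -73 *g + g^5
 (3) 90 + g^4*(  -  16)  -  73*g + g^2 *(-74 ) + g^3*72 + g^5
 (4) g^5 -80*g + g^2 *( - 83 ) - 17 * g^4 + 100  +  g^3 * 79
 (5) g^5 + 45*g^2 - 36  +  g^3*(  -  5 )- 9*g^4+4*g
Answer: 3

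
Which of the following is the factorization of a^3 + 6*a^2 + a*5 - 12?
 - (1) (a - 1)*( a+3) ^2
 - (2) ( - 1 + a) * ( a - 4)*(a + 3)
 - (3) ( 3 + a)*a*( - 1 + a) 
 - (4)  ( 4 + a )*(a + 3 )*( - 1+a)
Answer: 4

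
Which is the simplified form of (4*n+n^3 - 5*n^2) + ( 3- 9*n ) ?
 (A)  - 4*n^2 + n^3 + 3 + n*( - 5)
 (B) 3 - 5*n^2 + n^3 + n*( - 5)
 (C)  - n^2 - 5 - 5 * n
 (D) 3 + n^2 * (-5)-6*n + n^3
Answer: B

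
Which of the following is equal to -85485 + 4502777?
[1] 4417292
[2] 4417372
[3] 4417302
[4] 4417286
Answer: 1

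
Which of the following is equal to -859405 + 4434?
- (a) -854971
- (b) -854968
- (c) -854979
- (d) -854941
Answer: a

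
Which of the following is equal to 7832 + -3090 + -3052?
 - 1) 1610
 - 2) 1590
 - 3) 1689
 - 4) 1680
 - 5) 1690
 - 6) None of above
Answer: 5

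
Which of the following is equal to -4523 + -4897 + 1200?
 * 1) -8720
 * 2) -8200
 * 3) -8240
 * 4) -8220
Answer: 4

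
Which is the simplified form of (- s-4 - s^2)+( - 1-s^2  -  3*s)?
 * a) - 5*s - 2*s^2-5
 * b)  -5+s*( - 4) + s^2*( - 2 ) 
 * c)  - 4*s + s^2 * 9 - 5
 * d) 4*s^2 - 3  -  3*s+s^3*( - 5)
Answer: b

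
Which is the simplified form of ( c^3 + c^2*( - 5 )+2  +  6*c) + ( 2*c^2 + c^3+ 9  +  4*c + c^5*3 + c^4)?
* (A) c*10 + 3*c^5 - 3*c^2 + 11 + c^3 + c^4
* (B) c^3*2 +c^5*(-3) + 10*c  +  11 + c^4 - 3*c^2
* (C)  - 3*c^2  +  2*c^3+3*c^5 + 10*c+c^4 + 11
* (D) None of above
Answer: C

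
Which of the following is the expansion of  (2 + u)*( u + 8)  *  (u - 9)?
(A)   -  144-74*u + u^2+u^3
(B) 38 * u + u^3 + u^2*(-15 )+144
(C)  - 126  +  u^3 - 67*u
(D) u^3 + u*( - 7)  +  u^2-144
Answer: A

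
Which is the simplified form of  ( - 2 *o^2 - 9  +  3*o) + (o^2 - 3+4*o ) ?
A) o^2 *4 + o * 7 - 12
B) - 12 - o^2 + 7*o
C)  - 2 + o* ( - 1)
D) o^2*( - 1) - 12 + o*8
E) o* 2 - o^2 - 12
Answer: B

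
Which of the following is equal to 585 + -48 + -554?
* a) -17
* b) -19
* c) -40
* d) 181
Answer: a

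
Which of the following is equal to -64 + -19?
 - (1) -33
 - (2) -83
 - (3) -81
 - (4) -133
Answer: 2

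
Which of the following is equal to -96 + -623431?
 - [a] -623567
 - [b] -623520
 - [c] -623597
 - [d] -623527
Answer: d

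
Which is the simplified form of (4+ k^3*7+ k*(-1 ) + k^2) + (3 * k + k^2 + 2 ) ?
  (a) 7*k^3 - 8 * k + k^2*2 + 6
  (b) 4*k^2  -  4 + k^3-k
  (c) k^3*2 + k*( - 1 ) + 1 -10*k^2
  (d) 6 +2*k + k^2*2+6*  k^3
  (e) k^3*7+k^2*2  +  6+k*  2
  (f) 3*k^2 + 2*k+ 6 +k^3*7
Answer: e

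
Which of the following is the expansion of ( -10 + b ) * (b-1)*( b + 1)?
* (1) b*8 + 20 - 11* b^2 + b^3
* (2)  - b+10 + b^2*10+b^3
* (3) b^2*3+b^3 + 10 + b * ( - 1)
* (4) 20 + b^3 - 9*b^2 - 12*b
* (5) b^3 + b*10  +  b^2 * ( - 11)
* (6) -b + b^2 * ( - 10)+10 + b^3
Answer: 6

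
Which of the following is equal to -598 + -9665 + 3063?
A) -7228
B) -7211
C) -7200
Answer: C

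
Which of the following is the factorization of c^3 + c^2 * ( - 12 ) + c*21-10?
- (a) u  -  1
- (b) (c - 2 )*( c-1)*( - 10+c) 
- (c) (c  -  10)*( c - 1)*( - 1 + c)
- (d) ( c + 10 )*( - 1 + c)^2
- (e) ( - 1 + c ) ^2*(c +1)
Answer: c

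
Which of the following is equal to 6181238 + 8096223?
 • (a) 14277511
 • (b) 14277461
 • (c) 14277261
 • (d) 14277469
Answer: b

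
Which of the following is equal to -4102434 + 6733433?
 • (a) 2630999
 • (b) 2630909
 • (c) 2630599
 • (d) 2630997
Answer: a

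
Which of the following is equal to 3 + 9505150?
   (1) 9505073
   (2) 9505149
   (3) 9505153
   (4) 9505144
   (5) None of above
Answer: 3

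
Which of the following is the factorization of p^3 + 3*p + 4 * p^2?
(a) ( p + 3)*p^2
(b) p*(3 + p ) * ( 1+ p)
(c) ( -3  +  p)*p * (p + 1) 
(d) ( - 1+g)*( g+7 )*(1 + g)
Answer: b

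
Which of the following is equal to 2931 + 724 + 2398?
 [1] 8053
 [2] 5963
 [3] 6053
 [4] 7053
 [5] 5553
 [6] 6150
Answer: 3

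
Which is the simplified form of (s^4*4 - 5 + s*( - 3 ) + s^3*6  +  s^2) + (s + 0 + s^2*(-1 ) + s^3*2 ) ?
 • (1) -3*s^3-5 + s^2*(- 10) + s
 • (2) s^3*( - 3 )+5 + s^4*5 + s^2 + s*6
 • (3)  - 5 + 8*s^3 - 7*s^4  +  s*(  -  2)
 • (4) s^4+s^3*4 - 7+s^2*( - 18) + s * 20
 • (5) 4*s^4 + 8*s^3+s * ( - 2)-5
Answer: 5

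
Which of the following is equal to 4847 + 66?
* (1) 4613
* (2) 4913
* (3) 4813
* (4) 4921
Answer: 2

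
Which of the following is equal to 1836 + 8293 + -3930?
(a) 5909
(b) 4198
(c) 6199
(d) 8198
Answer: c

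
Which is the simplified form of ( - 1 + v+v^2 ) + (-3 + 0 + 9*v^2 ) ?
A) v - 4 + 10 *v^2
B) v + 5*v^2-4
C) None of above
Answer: A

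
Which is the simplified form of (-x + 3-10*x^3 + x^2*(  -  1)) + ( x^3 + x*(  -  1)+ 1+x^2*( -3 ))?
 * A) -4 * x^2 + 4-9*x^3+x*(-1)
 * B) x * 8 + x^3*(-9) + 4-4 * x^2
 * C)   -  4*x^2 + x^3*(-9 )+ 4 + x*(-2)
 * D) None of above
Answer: C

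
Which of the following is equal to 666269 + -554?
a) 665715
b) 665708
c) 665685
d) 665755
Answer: a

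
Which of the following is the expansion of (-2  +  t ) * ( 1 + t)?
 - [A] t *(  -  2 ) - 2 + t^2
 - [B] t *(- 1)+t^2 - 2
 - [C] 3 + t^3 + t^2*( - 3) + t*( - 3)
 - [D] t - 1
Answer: B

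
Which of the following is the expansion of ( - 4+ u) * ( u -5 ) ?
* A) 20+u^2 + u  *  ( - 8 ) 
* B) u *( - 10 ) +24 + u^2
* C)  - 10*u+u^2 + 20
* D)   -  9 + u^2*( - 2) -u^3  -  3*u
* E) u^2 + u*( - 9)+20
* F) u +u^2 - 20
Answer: E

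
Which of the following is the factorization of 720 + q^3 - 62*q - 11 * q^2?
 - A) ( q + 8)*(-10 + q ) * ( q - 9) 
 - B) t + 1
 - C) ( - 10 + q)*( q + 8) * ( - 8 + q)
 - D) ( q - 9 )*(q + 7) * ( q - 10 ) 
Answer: A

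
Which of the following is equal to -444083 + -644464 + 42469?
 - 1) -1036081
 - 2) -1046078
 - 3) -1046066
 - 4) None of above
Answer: 2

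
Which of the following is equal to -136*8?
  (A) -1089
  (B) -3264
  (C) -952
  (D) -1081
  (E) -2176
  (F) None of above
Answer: F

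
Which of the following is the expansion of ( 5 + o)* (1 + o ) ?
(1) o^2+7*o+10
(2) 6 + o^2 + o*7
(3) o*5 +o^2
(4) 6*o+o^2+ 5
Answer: 4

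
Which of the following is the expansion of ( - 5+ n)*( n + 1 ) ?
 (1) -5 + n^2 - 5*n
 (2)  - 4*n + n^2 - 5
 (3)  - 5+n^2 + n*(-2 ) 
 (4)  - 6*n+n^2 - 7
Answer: 2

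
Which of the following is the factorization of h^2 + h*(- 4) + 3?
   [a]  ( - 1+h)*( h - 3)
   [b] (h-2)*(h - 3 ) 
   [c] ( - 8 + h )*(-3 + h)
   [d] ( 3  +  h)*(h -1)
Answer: a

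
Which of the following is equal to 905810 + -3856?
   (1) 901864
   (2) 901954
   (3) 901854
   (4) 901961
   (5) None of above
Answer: 2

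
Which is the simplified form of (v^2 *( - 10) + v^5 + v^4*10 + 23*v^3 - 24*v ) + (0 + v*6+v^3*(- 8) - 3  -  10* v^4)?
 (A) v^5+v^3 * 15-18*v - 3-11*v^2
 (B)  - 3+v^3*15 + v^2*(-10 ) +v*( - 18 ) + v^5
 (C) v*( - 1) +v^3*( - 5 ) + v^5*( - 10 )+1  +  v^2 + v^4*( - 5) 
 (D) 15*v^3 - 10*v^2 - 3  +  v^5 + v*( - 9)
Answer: B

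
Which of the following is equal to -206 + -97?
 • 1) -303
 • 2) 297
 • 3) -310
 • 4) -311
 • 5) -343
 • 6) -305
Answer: 1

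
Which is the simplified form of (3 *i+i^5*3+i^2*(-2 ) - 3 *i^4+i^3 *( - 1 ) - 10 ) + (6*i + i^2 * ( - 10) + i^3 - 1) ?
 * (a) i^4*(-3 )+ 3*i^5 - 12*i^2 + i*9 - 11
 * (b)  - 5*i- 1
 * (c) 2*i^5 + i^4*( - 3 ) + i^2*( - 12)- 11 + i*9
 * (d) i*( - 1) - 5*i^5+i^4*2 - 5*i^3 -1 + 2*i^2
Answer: a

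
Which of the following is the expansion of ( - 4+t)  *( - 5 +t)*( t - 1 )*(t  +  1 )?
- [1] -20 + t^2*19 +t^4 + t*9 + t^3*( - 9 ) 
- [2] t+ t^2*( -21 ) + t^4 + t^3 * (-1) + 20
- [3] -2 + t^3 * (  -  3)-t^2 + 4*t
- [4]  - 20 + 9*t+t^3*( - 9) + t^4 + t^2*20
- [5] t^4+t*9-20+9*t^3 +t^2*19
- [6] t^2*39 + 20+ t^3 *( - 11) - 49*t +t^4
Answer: 1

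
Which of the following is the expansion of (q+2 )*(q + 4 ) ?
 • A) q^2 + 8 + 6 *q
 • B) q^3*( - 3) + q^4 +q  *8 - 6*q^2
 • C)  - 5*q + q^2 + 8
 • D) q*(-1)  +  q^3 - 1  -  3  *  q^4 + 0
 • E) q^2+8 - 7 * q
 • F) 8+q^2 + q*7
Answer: A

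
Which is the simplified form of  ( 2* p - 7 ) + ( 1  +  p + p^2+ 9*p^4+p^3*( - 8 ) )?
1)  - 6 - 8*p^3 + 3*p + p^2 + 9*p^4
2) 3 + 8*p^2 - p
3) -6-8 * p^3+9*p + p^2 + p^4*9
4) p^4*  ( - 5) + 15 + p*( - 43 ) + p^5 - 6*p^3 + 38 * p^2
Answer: 1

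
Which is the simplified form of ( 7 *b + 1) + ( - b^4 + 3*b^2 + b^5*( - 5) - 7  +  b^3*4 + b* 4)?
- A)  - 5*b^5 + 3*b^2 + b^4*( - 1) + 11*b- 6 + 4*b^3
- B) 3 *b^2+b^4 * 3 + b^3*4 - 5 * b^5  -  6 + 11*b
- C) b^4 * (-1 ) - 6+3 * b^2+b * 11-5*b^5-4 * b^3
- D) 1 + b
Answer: A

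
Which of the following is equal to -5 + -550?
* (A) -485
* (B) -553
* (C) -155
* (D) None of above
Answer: D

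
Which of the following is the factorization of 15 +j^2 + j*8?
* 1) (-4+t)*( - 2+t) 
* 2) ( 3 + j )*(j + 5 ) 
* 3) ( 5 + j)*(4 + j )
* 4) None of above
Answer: 2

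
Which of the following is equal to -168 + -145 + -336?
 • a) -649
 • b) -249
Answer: a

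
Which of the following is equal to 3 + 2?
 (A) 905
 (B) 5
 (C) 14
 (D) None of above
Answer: B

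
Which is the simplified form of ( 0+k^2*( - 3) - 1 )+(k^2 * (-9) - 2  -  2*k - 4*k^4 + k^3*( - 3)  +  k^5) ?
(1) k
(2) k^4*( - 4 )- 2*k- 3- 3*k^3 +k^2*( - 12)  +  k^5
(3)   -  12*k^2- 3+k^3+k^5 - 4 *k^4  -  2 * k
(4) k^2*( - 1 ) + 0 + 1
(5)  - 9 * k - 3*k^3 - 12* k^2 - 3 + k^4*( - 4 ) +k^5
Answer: 2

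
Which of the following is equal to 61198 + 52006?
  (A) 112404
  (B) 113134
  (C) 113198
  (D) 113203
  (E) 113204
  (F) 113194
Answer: E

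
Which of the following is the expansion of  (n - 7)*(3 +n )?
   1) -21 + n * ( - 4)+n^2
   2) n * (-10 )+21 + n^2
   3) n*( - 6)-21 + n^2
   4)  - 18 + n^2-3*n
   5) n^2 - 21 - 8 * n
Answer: 1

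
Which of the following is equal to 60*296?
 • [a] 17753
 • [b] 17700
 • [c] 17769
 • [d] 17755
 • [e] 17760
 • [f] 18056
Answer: e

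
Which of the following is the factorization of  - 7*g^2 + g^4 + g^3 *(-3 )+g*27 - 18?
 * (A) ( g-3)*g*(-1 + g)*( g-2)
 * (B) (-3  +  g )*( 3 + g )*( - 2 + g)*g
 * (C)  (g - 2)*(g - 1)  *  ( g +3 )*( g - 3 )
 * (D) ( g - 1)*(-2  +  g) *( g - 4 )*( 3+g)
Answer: C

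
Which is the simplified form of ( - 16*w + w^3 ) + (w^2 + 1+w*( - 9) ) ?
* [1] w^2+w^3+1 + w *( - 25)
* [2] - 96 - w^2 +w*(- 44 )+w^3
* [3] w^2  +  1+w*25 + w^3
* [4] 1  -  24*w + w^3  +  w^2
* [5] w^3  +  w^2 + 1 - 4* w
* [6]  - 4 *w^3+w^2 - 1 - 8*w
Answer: 1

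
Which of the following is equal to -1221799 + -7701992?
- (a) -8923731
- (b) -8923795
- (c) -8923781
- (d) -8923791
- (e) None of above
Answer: d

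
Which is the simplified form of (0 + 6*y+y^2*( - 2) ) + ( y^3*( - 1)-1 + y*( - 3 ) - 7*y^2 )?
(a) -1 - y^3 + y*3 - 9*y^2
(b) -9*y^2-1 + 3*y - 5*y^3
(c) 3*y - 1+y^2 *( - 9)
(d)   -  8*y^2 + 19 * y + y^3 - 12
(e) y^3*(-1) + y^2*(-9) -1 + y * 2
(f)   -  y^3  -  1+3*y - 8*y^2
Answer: a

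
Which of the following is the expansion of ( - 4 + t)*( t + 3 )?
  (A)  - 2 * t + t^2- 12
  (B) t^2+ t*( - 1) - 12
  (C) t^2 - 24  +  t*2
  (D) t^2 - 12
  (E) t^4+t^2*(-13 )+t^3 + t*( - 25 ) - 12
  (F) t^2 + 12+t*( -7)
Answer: B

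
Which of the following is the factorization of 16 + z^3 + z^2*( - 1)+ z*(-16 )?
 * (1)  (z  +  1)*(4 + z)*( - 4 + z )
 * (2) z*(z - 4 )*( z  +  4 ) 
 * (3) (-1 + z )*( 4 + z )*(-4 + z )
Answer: 3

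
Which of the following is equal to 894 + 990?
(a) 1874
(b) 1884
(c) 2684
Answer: b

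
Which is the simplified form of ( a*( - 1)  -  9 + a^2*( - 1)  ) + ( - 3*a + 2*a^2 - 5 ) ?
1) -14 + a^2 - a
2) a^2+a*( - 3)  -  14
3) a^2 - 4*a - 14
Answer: 3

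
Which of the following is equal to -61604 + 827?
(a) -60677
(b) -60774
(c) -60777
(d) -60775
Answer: c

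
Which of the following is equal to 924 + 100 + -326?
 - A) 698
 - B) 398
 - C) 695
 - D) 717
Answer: A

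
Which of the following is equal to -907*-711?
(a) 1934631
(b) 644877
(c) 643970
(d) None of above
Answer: b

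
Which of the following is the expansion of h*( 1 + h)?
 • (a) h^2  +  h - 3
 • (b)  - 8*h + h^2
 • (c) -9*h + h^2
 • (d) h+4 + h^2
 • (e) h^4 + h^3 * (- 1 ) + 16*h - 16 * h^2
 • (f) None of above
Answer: f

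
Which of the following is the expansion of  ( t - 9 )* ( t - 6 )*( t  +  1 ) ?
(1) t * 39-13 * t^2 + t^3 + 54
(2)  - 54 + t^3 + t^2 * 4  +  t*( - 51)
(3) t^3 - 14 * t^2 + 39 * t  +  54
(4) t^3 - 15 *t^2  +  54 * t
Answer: 3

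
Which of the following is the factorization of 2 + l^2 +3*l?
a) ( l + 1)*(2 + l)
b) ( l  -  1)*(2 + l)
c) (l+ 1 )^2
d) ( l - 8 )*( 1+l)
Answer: a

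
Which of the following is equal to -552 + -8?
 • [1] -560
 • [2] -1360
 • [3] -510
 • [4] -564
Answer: 1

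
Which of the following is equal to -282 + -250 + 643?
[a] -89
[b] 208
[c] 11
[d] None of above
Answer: d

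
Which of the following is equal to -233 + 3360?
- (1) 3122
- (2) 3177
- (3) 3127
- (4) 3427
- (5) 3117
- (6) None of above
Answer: 3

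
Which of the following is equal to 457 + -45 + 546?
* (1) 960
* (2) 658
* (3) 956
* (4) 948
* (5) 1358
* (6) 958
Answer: 6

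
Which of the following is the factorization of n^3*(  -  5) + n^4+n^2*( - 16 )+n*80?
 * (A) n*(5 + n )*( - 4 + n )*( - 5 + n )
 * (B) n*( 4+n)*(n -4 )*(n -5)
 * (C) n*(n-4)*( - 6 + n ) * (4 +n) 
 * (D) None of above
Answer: B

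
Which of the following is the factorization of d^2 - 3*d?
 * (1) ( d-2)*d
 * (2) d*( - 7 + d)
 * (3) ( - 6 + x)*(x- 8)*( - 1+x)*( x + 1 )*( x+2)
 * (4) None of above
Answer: 4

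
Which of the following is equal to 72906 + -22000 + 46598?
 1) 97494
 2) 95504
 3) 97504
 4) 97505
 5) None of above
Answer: 3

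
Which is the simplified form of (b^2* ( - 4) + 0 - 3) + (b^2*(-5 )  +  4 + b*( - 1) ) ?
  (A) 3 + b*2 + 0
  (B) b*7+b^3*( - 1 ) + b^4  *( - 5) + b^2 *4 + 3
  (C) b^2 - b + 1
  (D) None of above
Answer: D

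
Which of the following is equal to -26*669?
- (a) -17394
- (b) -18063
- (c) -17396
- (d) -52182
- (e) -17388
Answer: a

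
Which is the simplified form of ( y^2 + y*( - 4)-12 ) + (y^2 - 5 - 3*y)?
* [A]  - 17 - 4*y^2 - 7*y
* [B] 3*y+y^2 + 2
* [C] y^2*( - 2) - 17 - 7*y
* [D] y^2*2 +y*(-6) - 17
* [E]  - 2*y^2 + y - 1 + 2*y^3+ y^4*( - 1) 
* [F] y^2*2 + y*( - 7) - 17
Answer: F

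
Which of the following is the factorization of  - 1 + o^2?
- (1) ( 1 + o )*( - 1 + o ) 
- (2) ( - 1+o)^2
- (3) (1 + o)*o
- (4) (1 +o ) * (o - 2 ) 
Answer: 1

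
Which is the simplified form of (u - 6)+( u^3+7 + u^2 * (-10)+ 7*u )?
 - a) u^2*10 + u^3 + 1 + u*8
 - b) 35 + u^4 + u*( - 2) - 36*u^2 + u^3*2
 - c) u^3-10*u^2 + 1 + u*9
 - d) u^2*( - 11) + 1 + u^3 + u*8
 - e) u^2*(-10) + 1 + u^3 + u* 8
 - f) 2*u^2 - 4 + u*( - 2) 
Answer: e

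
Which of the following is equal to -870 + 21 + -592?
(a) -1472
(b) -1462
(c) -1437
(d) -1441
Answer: d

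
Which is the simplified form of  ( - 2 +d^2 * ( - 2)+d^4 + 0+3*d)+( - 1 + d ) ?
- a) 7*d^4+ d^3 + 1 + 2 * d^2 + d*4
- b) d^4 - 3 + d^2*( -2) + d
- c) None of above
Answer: c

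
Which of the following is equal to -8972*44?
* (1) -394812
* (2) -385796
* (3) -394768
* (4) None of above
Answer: 3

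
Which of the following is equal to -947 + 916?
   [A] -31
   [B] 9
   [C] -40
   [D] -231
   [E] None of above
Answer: A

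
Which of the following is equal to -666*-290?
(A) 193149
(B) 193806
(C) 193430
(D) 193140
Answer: D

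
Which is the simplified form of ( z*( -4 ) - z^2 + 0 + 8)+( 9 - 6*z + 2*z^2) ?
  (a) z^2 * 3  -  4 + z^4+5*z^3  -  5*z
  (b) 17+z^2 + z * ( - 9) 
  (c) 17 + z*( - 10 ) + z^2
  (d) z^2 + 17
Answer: c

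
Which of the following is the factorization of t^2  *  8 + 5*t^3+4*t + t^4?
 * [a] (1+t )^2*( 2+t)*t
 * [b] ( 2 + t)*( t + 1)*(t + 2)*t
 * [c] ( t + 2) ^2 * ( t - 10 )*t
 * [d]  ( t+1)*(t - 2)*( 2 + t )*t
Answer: b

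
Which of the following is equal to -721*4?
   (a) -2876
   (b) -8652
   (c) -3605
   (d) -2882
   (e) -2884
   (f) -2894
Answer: e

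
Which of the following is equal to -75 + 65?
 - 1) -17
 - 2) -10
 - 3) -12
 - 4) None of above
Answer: 2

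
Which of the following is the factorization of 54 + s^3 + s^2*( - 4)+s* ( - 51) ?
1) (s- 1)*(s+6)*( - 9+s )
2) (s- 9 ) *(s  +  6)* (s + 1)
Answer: 1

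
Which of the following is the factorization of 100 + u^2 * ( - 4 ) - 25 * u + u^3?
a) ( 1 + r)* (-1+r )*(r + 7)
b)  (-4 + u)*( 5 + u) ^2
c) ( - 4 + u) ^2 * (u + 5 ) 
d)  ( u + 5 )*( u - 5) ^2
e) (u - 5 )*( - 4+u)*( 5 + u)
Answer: e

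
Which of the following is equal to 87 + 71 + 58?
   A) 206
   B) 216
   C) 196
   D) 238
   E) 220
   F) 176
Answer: B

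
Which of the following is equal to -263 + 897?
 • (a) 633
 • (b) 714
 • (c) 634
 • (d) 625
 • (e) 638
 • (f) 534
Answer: c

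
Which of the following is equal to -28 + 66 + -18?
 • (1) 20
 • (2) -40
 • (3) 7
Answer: 1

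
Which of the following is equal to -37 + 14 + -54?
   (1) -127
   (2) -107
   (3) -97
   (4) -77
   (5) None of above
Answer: 4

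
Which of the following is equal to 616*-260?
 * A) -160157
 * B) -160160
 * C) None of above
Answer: B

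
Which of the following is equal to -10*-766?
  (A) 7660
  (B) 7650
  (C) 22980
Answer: A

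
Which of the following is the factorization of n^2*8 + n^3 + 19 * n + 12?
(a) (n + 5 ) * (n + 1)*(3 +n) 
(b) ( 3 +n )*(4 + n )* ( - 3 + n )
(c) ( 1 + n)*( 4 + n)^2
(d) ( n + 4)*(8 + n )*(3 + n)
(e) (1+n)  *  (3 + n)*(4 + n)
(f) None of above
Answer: e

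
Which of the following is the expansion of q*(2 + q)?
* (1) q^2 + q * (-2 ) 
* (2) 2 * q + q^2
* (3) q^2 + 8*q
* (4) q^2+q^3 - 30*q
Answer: 2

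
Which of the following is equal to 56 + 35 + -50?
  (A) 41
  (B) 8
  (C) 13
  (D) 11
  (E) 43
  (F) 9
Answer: A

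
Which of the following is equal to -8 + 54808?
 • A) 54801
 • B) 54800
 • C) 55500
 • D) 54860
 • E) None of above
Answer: B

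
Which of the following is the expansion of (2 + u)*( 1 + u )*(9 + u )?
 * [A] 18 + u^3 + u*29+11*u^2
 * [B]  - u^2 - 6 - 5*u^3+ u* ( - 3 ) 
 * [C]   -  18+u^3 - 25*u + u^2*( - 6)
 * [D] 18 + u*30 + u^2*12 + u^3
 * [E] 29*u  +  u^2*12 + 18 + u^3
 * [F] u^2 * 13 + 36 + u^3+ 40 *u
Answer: E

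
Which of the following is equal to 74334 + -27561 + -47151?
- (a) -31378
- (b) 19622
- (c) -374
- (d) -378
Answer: d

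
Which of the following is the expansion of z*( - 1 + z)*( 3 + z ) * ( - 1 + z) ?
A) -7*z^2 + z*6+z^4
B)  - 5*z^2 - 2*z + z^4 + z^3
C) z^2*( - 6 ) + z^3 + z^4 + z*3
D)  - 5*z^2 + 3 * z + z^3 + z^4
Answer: D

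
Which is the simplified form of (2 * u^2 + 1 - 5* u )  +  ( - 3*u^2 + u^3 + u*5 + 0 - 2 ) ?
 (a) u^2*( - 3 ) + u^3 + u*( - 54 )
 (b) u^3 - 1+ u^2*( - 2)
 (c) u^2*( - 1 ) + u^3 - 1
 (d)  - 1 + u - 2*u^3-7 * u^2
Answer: c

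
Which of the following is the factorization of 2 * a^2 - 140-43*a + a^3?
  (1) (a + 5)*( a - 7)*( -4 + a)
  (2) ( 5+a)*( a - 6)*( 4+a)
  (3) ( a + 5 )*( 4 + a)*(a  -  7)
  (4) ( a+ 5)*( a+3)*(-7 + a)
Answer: 3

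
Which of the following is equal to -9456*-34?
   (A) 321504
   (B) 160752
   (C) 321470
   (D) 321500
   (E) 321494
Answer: A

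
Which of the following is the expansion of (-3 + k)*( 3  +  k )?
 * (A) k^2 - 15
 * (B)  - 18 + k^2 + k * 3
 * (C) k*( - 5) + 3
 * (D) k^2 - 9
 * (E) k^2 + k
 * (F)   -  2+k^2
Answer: D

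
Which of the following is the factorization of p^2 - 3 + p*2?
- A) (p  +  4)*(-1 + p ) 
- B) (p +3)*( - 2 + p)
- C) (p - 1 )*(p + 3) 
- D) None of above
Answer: C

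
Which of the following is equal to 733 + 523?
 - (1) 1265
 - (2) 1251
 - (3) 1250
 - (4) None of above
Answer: 4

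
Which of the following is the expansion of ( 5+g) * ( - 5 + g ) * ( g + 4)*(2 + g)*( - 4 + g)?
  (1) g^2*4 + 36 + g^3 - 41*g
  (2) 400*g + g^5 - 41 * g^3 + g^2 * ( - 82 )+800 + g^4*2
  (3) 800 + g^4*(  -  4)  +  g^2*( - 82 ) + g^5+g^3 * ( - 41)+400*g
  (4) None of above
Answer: 2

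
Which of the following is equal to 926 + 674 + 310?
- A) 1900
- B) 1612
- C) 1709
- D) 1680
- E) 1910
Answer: E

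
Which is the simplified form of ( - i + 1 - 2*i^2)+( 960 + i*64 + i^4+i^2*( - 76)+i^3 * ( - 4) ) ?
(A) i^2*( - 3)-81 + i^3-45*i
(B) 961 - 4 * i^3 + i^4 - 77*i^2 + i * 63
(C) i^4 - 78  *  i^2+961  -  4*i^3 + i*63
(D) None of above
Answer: C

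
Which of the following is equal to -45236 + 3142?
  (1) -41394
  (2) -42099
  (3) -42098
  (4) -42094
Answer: 4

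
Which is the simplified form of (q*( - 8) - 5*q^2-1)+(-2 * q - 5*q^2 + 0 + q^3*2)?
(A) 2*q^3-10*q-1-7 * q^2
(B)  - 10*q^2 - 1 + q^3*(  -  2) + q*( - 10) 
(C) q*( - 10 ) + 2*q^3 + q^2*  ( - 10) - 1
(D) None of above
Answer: C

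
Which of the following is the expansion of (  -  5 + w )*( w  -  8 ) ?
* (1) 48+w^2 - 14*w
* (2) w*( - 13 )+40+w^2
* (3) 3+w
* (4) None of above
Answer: 2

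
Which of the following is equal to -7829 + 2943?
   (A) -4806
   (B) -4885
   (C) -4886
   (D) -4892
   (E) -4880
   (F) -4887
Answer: C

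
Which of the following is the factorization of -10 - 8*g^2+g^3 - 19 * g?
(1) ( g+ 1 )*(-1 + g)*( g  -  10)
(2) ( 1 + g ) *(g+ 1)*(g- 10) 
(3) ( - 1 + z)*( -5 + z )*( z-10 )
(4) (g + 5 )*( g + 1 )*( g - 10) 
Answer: 2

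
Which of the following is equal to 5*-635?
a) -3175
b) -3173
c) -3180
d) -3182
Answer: a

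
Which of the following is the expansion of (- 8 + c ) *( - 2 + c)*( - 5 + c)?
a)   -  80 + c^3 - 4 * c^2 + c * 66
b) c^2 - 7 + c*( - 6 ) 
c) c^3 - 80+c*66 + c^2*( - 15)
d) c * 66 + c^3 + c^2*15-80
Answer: c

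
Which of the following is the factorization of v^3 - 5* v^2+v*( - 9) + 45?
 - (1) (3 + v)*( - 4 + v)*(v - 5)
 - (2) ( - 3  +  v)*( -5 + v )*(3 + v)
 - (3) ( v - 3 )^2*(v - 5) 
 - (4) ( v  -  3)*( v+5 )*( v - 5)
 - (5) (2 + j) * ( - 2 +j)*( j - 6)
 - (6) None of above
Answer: 2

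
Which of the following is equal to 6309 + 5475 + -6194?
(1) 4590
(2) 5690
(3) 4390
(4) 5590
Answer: 4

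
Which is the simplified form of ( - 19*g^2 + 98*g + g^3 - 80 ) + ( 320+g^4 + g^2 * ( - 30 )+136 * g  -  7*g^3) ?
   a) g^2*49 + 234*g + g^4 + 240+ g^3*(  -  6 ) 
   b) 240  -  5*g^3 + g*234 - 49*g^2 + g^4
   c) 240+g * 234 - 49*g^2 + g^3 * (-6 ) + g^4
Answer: c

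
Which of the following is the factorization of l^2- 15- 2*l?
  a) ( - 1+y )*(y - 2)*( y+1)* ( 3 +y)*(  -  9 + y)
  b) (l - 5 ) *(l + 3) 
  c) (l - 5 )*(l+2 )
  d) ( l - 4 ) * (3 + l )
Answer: b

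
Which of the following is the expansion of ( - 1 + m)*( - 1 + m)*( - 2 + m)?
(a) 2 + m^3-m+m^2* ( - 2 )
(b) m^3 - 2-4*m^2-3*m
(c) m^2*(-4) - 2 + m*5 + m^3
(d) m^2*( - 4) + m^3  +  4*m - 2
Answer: c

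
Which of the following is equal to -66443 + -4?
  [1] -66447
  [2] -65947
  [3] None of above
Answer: 1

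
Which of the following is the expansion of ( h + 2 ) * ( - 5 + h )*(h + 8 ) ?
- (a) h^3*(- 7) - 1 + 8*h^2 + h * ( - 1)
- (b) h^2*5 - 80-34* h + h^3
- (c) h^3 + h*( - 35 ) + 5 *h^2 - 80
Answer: b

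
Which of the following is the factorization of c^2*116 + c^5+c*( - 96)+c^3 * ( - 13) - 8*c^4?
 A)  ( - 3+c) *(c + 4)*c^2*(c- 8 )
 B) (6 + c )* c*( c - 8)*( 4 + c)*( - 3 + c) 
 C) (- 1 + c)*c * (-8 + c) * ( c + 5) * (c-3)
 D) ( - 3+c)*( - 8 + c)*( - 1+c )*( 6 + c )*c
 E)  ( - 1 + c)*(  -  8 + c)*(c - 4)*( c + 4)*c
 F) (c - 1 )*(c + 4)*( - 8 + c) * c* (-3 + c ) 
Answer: F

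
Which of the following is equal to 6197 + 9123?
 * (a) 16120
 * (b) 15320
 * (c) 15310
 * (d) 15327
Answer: b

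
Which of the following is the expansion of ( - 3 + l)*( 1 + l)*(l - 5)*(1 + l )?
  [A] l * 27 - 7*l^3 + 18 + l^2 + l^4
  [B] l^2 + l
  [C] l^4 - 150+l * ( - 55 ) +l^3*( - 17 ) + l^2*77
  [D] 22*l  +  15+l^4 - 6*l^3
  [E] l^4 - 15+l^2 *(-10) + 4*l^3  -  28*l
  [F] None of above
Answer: D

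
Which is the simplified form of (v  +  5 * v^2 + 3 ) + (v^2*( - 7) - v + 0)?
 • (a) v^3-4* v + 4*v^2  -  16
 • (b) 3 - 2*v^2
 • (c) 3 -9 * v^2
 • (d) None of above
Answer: b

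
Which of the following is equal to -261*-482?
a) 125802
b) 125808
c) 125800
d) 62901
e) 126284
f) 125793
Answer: a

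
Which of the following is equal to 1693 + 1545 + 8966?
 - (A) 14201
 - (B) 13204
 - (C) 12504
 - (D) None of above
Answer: D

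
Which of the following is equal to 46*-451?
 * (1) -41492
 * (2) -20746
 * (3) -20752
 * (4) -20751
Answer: 2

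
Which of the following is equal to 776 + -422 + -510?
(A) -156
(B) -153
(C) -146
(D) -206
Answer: A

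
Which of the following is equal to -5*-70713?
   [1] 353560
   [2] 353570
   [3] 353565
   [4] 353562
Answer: 3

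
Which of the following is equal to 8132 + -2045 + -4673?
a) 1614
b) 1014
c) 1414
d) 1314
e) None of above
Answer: c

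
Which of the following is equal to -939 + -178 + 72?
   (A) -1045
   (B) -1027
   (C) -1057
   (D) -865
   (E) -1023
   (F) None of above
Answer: A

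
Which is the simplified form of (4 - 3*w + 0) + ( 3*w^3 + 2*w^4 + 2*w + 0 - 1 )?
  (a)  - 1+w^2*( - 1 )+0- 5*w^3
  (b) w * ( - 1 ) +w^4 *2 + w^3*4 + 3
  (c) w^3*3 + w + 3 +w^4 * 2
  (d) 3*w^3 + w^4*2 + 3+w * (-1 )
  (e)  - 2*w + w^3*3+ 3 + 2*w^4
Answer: d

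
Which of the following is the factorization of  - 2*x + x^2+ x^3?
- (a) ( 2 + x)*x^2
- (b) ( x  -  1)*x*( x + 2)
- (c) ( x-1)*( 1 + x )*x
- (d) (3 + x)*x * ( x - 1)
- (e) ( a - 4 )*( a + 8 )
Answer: b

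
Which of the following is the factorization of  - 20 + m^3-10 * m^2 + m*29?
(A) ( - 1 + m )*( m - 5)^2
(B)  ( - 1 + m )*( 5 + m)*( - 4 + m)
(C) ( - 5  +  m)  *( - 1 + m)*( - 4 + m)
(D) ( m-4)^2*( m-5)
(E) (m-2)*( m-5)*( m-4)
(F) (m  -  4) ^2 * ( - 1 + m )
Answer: C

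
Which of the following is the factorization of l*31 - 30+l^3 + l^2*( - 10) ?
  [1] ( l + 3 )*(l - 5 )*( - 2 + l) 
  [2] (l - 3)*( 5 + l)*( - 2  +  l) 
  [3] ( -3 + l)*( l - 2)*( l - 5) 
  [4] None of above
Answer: 3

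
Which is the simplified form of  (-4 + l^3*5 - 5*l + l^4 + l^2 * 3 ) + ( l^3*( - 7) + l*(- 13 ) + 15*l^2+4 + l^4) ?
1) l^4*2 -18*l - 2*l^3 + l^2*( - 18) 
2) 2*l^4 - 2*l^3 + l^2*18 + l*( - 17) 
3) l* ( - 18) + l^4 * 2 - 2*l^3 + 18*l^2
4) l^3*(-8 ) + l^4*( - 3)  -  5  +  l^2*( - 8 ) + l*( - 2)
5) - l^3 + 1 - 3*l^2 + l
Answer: 3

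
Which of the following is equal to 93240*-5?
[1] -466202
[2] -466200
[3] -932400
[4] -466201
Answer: 2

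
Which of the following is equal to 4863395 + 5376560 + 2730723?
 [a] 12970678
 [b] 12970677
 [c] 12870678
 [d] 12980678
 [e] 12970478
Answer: a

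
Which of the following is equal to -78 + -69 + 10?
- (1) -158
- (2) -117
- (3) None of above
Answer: 3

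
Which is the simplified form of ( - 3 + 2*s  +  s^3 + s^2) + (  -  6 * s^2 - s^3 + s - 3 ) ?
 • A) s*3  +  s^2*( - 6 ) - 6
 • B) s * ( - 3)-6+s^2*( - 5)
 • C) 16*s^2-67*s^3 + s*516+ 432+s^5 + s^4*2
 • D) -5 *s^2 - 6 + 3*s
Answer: D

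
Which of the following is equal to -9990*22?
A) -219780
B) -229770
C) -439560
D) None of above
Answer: A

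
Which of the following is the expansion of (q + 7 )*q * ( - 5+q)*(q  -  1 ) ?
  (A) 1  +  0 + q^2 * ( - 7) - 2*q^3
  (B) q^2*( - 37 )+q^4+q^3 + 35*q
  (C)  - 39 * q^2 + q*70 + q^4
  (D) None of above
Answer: B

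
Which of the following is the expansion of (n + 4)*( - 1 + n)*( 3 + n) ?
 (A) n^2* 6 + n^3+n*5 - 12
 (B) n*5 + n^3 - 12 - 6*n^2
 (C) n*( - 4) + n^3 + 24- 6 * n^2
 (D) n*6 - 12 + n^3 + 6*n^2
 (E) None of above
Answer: A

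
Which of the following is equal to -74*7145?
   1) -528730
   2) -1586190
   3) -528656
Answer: 1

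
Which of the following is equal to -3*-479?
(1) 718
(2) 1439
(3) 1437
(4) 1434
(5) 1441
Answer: 3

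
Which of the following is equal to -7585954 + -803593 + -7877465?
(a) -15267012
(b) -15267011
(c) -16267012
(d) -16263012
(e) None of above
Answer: c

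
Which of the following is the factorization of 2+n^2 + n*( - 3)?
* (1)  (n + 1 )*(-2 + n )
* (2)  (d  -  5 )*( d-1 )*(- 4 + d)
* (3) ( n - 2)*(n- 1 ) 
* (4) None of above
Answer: 3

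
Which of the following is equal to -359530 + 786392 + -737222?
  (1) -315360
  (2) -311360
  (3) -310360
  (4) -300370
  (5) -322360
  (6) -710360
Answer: 3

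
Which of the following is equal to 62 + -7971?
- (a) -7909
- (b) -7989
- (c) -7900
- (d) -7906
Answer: a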